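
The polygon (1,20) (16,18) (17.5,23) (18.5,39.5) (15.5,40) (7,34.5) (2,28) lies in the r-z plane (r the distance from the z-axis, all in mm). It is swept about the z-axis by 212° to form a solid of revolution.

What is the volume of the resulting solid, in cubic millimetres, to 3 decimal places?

Profile (r,z), 7 vertices: (1,20) (16,18) (17.5,23) (18.5,39.5) (15.5,40) (7,34.5) (2,28)
edge 0: (1,20)→(16,18)  cross = 1·18 − 16·20 = -302.0000; (r_i+r_j)·cross = 17·-302.0000 = -5134.0000
edge 1: (16,18)→(17.5,23)  cross = 16·23 − 17.5·18 = 53.0000; (r_i+r_j)·cross = 33.5·53.0000 = 1775.5000
edge 2: (17.5,23)→(18.5,39.5)  cross = 17.5·39.5 − 18.5·23 = 265.7500; (r_i+r_j)·cross = 36·265.7500 = 9567.0000
edge 3: (18.5,39.5)→(15.5,40)  cross = 18.5·40 − 15.5·39.5 = 127.7500; (r_i+r_j)·cross = 34·127.7500 = 4343.5000
edge 4: (15.5,40)→(7,34.5)  cross = 15.5·34.5 − 7·40 = 254.7500; (r_i+r_j)·cross = 22.5·254.7500 = 5731.8750
edge 5: (7,34.5)→(2,28)  cross = 7·28 − 2·34.5 = 127.0000; (r_i+r_j)·cross = 9·127.0000 = 1143.0000
edge 6: (2,28)→(1,20)  cross = 2·20 − 1·28 = 12.0000; (r_i+r_j)·cross = 3·12.0000 = 36.0000
Σcross = 538.2500 → A = |Σcross|/2 = 269.1250 mm²
Σ(r_i+r_j)·cross = 17462.8750 → first moment M = |Σ|/6 = 2910.4792
R_c = M/A = 2910.4792/269.1250 = 10.8146 mm
θ = 212° = 3.700098 rad
V = θ·R_c·A = 3.700098·10.8146·269.1250 = 10769.058 mm³

Volume = 10769.058 mm³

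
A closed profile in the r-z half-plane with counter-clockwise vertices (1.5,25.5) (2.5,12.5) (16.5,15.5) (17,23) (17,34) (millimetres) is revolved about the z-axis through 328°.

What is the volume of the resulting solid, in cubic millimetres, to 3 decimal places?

Volume = 13317.275 mm³

Profile (r,z), 5 vertices: (1.5,25.5) (2.5,12.5) (16.5,15.5) (17,23) (17,34)
edge 0: (1.5,25.5)→(2.5,12.5)  cross = 1.5·12.5 − 2.5·25.5 = -45.0000; (r_i+r_j)·cross = 4·-45.0000 = -180.0000
edge 1: (2.5,12.5)→(16.5,15.5)  cross = 2.5·15.5 − 16.5·12.5 = -167.5000; (r_i+r_j)·cross = 19·-167.5000 = -3182.5000
edge 2: (16.5,15.5)→(17,23)  cross = 16.5·23 − 17·15.5 = 116.0000; (r_i+r_j)·cross = 33.5·116.0000 = 3886.0000
edge 3: (17,23)→(17,34)  cross = 17·34 − 17·23 = 187.0000; (r_i+r_j)·cross = 34·187.0000 = 6358.0000
edge 4: (17,34)→(1.5,25.5)  cross = 17·25.5 − 1.5·34 = 382.5000; (r_i+r_j)·cross = 18.5·382.5000 = 7076.2500
Σcross = 473.0000 → A = |Σcross|/2 = 236.5000 mm²
Σ(r_i+r_j)·cross = 13957.7500 → first moment M = |Σ|/6 = 2326.2917
R_c = M/A = 2326.2917/236.5000 = 9.8363 mm
θ = 328° = 5.724680 rad
V = θ·R_c·A = 5.724680·9.8363·236.5000 = 13317.275 mm³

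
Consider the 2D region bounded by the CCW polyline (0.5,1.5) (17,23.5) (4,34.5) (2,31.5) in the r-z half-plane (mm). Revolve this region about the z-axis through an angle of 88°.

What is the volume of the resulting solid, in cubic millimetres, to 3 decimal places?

Profile (r,z), 4 vertices: (0.5,1.5) (17,23.5) (4,34.5) (2,31.5)
edge 0: (0.5,1.5)→(17,23.5)  cross = 0.5·23.5 − 17·1.5 = -13.7500; (r_i+r_j)·cross = 17.5·-13.7500 = -240.6250
edge 1: (17,23.5)→(4,34.5)  cross = 17·34.5 − 4·23.5 = 492.5000; (r_i+r_j)·cross = 21·492.5000 = 10342.5000
edge 2: (4,34.5)→(2,31.5)  cross = 4·31.5 − 2·34.5 = 57.0000; (r_i+r_j)·cross = 6·57.0000 = 342.0000
edge 3: (2,31.5)→(0.5,1.5)  cross = 2·1.5 − 0.5·31.5 = -12.7500; (r_i+r_j)·cross = 2.5·-12.7500 = -31.8750
Σcross = 523.0000 → A = |Σcross|/2 = 261.5000 mm²
Σ(r_i+r_j)·cross = 10412.0000 → first moment M = |Σ|/6 = 1735.3333
R_c = M/A = 1735.3333/261.5000 = 6.6361 mm
θ = 88° = 1.535890 rad
V = θ·R_c·A = 1.535890·6.6361·261.5000 = 2665.281 mm³

Volume = 2665.281 mm³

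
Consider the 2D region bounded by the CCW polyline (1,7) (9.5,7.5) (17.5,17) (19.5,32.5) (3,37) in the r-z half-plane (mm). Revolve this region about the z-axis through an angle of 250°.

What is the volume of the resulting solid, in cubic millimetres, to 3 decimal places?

Profile (r,z), 5 vertices: (1,7) (9.5,7.5) (17.5,17) (19.5,32.5) (3,37)
edge 0: (1,7)→(9.5,7.5)  cross = 1·7.5 − 9.5·7 = -59.0000; (r_i+r_j)·cross = 10.5·-59.0000 = -619.5000
edge 1: (9.5,7.5)→(17.5,17)  cross = 9.5·17 − 17.5·7.5 = 30.2500; (r_i+r_j)·cross = 27·30.2500 = 816.7500
edge 2: (17.5,17)→(19.5,32.5)  cross = 17.5·32.5 − 19.5·17 = 237.2500; (r_i+r_j)·cross = 37·237.2500 = 8778.2500
edge 3: (19.5,32.5)→(3,37)  cross = 19.5·37 − 3·32.5 = 624.0000; (r_i+r_j)·cross = 22.5·624.0000 = 14040.0000
edge 4: (3,37)→(1,7)  cross = 3·7 − 1·37 = -16.0000; (r_i+r_j)·cross = 4·-16.0000 = -64.0000
Σcross = 816.5000 → A = |Σcross|/2 = 408.2500 mm²
Σ(r_i+r_j)·cross = 22951.5000 → first moment M = |Σ|/6 = 3825.2500
R_c = M/A = 3825.2500/408.2500 = 9.3699 mm
θ = 250° = 4.363323 rad
V = θ·R_c·A = 4.363323·9.3699·408.2500 = 16690.802 mm³

Volume = 16690.802 mm³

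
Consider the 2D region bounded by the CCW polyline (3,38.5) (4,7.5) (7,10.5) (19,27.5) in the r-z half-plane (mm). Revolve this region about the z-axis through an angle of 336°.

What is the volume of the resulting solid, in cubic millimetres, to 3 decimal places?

Profile (r,z), 4 vertices: (3,38.5) (4,7.5) (7,10.5) (19,27.5)
edge 0: (3,38.5)→(4,7.5)  cross = 3·7.5 − 4·38.5 = -131.5000; (r_i+r_j)·cross = 7·-131.5000 = -920.5000
edge 1: (4,7.5)→(7,10.5)  cross = 4·10.5 − 7·7.5 = -10.5000; (r_i+r_j)·cross = 11·-10.5000 = -115.5000
edge 2: (7,10.5)→(19,27.5)  cross = 7·27.5 − 19·10.5 = -7.0000; (r_i+r_j)·cross = 26·-7.0000 = -182.0000
edge 3: (19,27.5)→(3,38.5)  cross = 19·38.5 − 3·27.5 = 649.0000; (r_i+r_j)·cross = 22·649.0000 = 14278.0000
Σcross = 500.0000 → A = |Σcross|/2 = 250.0000 mm²
Σ(r_i+r_j)·cross = 13060.0000 → first moment M = |Σ|/6 = 2176.6667
R_c = M/A = 2176.6667/250.0000 = 8.7067 mm
θ = 336° = 5.864306 rad
V = θ·R_c·A = 5.864306·8.7067·250.0000 = 12764.640 mm³

Volume = 12764.640 mm³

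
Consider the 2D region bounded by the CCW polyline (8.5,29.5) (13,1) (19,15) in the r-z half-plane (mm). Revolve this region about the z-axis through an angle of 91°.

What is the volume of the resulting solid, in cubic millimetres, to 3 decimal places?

Volume = 2508.640 mm³

Profile (r,z), 3 vertices: (8.5,29.5) (13,1) (19,15)
edge 0: (8.5,29.5)→(13,1)  cross = 8.5·1 − 13·29.5 = -375.0000; (r_i+r_j)·cross = 21.5·-375.0000 = -8062.5000
edge 1: (13,1)→(19,15)  cross = 13·15 − 19·1 = 176.0000; (r_i+r_j)·cross = 32·176.0000 = 5632.0000
edge 2: (19,15)→(8.5,29.5)  cross = 19·29.5 − 8.5·15 = 433.0000; (r_i+r_j)·cross = 27.5·433.0000 = 11907.5000
Σcross = 234.0000 → A = |Σcross|/2 = 117.0000 mm²
Σ(r_i+r_j)·cross = 9477.0000 → first moment M = |Σ|/6 = 1579.5000
R_c = M/A = 1579.5000/117.0000 = 13.5000 mm
θ = 91° = 1.588250 rad
V = θ·R_c·A = 1.588250·13.5000·117.0000 = 2508.640 mm³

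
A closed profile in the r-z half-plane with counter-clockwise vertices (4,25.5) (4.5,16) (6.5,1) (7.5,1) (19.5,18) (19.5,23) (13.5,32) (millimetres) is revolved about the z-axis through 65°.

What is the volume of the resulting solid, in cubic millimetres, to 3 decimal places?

Volume = 3689.088 mm³

Profile (r,z), 7 vertices: (4,25.5) (4.5,16) (6.5,1) (7.5,1) (19.5,18) (19.5,23) (13.5,32)
edge 0: (4,25.5)→(4.5,16)  cross = 4·16 − 4.5·25.5 = -50.7500; (r_i+r_j)·cross = 8.5·-50.7500 = -431.3750
edge 1: (4.5,16)→(6.5,1)  cross = 4.5·1 − 6.5·16 = -99.5000; (r_i+r_j)·cross = 11·-99.5000 = -1094.5000
edge 2: (6.5,1)→(7.5,1)  cross = 6.5·1 − 7.5·1 = -1.0000; (r_i+r_j)·cross = 14·-1.0000 = -14.0000
edge 3: (7.5,1)→(19.5,18)  cross = 7.5·18 − 19.5·1 = 115.5000; (r_i+r_j)·cross = 27·115.5000 = 3118.5000
edge 4: (19.5,18)→(19.5,23)  cross = 19.5·23 − 19.5·18 = 97.5000; (r_i+r_j)·cross = 39·97.5000 = 3802.5000
edge 5: (19.5,23)→(13.5,32)  cross = 19.5·32 − 13.5·23 = 313.5000; (r_i+r_j)·cross = 33·313.5000 = 10345.5000
edge 6: (13.5,32)→(4,25.5)  cross = 13.5·25.5 − 4·32 = 216.2500; (r_i+r_j)·cross = 17.5·216.2500 = 3784.3750
Σcross = 591.5000 → A = |Σcross|/2 = 295.7500 mm²
Σ(r_i+r_j)·cross = 19511.0000 → first moment M = |Σ|/6 = 3251.8333
R_c = M/A = 3251.8333/295.7500 = 10.9952 mm
θ = 65° = 1.134464 rad
V = θ·R_c·A = 1.134464·10.9952·295.7500 = 3689.088 mm³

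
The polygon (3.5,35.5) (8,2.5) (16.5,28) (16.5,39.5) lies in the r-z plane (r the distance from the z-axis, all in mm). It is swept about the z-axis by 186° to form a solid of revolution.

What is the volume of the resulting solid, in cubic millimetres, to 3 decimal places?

Profile (r,z), 4 vertices: (3.5,35.5) (8,2.5) (16.5,28) (16.5,39.5)
edge 0: (3.5,35.5)→(8,2.5)  cross = 3.5·2.5 − 8·35.5 = -275.2500; (r_i+r_j)·cross = 11.5·-275.2500 = -3165.3750
edge 1: (8,2.5)→(16.5,28)  cross = 8·28 − 16.5·2.5 = 182.7500; (r_i+r_j)·cross = 24.5·182.7500 = 4477.3750
edge 2: (16.5,28)→(16.5,39.5)  cross = 16.5·39.5 − 16.5·28 = 189.7500; (r_i+r_j)·cross = 33·189.7500 = 6261.7500
edge 3: (16.5,39.5)→(3.5,35.5)  cross = 16.5·35.5 − 3.5·39.5 = 447.5000; (r_i+r_j)·cross = 20·447.5000 = 8950.0000
Σcross = 544.7500 → A = |Σcross|/2 = 272.3750 mm²
Σ(r_i+r_j)·cross = 16523.7500 → first moment M = |Σ|/6 = 2753.9583
R_c = M/A = 2753.9583/272.3750 = 10.1109 mm
θ = 186° = 3.246312 rad
V = θ·R_c·A = 3.246312·10.1109·272.3750 = 8940.209 mm³

Volume = 8940.209 mm³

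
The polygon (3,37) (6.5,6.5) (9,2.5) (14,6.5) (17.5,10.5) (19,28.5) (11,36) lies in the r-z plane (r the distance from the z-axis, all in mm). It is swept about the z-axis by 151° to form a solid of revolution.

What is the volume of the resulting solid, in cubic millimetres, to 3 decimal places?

Volume = 11006.122 mm³

Profile (r,z), 7 vertices: (3,37) (6.5,6.5) (9,2.5) (14,6.5) (17.5,10.5) (19,28.5) (11,36)
edge 0: (3,37)→(6.5,6.5)  cross = 3·6.5 − 6.5·37 = -221.0000; (r_i+r_j)·cross = 9.5·-221.0000 = -2099.5000
edge 1: (6.5,6.5)→(9,2.5)  cross = 6.5·2.5 − 9·6.5 = -42.2500; (r_i+r_j)·cross = 15.5·-42.2500 = -654.8750
edge 2: (9,2.5)→(14,6.5)  cross = 9·6.5 − 14·2.5 = 23.5000; (r_i+r_j)·cross = 23·23.5000 = 540.5000
edge 3: (14,6.5)→(17.5,10.5)  cross = 14·10.5 − 17.5·6.5 = 33.2500; (r_i+r_j)·cross = 31.5·33.2500 = 1047.3750
edge 4: (17.5,10.5)→(19,28.5)  cross = 17.5·28.5 − 19·10.5 = 299.2500; (r_i+r_j)·cross = 36.5·299.2500 = 10922.6250
edge 5: (19,28.5)→(11,36)  cross = 19·36 − 11·28.5 = 370.5000; (r_i+r_j)·cross = 30·370.5000 = 11115.0000
edge 6: (11,36)→(3,37)  cross = 11·37 − 3·36 = 299.0000; (r_i+r_j)·cross = 14·299.0000 = 4186.0000
Σcross = 762.2500 → A = |Σcross|/2 = 381.1250 mm²
Σ(r_i+r_j)·cross = 25057.1250 → first moment M = |Σ|/6 = 4176.1875
R_c = M/A = 4176.1875/381.1250 = 10.9575 mm
θ = 151° = 2.635447 rad
V = θ·R_c·A = 2.635447·10.9575·381.1250 = 11006.122 mm³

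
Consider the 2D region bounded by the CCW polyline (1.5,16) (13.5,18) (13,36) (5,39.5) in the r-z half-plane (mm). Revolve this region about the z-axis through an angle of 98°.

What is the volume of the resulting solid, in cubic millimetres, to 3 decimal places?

Volume = 2845.252 mm³

Profile (r,z), 4 vertices: (1.5,16) (13.5,18) (13,36) (5,39.5)
edge 0: (1.5,16)→(13.5,18)  cross = 1.5·18 − 13.5·16 = -189.0000; (r_i+r_j)·cross = 15·-189.0000 = -2835.0000
edge 1: (13.5,18)→(13,36)  cross = 13.5·36 − 13·18 = 252.0000; (r_i+r_j)·cross = 26.5·252.0000 = 6678.0000
edge 2: (13,36)→(5,39.5)  cross = 13·39.5 − 5·36 = 333.5000; (r_i+r_j)·cross = 18·333.5000 = 6003.0000
edge 3: (5,39.5)→(1.5,16)  cross = 5·16 − 1.5·39.5 = 20.7500; (r_i+r_j)·cross = 6.5·20.7500 = 134.8750
Σcross = 417.2500 → A = |Σcross|/2 = 208.6250 mm²
Σ(r_i+r_j)·cross = 9980.8750 → first moment M = |Σ|/6 = 1663.4792
R_c = M/A = 1663.4792/208.6250 = 7.9735 mm
θ = 98° = 1.710423 rad
V = θ·R_c·A = 1.710423·7.9735·208.6250 = 2845.252 mm³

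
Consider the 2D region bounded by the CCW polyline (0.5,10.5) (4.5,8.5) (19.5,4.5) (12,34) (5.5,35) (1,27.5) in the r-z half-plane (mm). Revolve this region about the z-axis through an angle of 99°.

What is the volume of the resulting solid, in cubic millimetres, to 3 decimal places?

Volume = 5847.348 mm³

Profile (r,z), 6 vertices: (0.5,10.5) (4.5,8.5) (19.5,4.5) (12,34) (5.5,35) (1,27.5)
edge 0: (0.5,10.5)→(4.5,8.5)  cross = 0.5·8.5 − 4.5·10.5 = -43.0000; (r_i+r_j)·cross = 5·-43.0000 = -215.0000
edge 1: (4.5,8.5)→(19.5,4.5)  cross = 4.5·4.5 − 19.5·8.5 = -145.5000; (r_i+r_j)·cross = 24·-145.5000 = -3492.0000
edge 2: (19.5,4.5)→(12,34)  cross = 19.5·34 − 12·4.5 = 609.0000; (r_i+r_j)·cross = 31.5·609.0000 = 19183.5000
edge 3: (12,34)→(5.5,35)  cross = 12·35 − 5.5·34 = 233.0000; (r_i+r_j)·cross = 17.5·233.0000 = 4077.5000
edge 4: (5.5,35)→(1,27.5)  cross = 5.5·27.5 − 1·35 = 116.2500; (r_i+r_j)·cross = 6.5·116.2500 = 755.6250
edge 5: (1,27.5)→(0.5,10.5)  cross = 1·10.5 − 0.5·27.5 = -3.2500; (r_i+r_j)·cross = 1.5·-3.2500 = -4.8750
Σcross = 766.5000 → A = |Σcross|/2 = 383.2500 mm²
Σ(r_i+r_j)·cross = 20304.7500 → first moment M = |Σ|/6 = 3384.1250
R_c = M/A = 3384.1250/383.2500 = 8.8301 mm
θ = 99° = 1.727876 rad
V = θ·R_c·A = 1.727876·8.8301·383.2500 = 5847.348 mm³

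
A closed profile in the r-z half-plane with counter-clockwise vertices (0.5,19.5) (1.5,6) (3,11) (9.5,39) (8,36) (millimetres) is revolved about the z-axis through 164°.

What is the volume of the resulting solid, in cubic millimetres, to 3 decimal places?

Volume = 856.317 mm³

Profile (r,z), 5 vertices: (0.5,19.5) (1.5,6) (3,11) (9.5,39) (8,36)
edge 0: (0.5,19.5)→(1.5,6)  cross = 0.5·6 − 1.5·19.5 = -26.2500; (r_i+r_j)·cross = 2·-26.2500 = -52.5000
edge 1: (1.5,6)→(3,11)  cross = 1.5·11 − 3·6 = -1.5000; (r_i+r_j)·cross = 4.5·-1.5000 = -6.7500
edge 2: (3,11)→(9.5,39)  cross = 3·39 − 9.5·11 = 12.5000; (r_i+r_j)·cross = 12.5·12.5000 = 156.2500
edge 3: (9.5,39)→(8,36)  cross = 9.5·36 − 8·39 = 30.0000; (r_i+r_j)·cross = 17.5·30.0000 = 525.0000
edge 4: (8,36)→(0.5,19.5)  cross = 8·19.5 − 0.5·36 = 138.0000; (r_i+r_j)·cross = 8.5·138.0000 = 1173.0000
Σcross = 152.7500 → A = |Σcross|/2 = 76.3750 mm²
Σ(r_i+r_j)·cross = 1795.0000 → first moment M = |Σ|/6 = 299.1667
R_c = M/A = 299.1667/76.3750 = 3.9171 mm
θ = 164° = 2.862340 rad
V = θ·R_c·A = 2.862340·3.9171·76.3750 = 856.317 mm³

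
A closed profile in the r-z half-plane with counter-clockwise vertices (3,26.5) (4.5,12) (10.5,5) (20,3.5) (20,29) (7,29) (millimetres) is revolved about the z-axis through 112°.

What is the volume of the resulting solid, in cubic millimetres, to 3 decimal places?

Profile (r,z), 6 vertices: (3,26.5) (4.5,12) (10.5,5) (20,3.5) (20,29) (7,29)
edge 0: (3,26.5)→(4.5,12)  cross = 3·12 − 4.5·26.5 = -83.2500; (r_i+r_j)·cross = 7.5·-83.2500 = -624.3750
edge 1: (4.5,12)→(10.5,5)  cross = 4.5·5 − 10.5·12 = -103.5000; (r_i+r_j)·cross = 15·-103.5000 = -1552.5000
edge 2: (10.5,5)→(20,3.5)  cross = 10.5·3.5 − 20·5 = -63.2500; (r_i+r_j)·cross = 30.5·-63.2500 = -1929.1250
edge 3: (20,3.5)→(20,29)  cross = 20·29 − 20·3.5 = 510.0000; (r_i+r_j)·cross = 40·510.0000 = 20400.0000
edge 4: (20,29)→(7,29)  cross = 20·29 − 7·29 = 377.0000; (r_i+r_j)·cross = 27·377.0000 = 10179.0000
edge 5: (7,29)→(3,26.5)  cross = 7·26.5 − 3·29 = 98.5000; (r_i+r_j)·cross = 10·98.5000 = 985.0000
Σcross = 735.5000 → A = |Σcross|/2 = 367.7500 mm²
Σ(r_i+r_j)·cross = 27458.0000 → first moment M = |Σ|/6 = 4576.3333
R_c = M/A = 4576.3333/367.7500 = 12.4441 mm
θ = 112° = 1.954769 rad
V = θ·R_c·A = 1.954769·12.4441·367.7500 = 8945.673 mm³

Volume = 8945.673 mm³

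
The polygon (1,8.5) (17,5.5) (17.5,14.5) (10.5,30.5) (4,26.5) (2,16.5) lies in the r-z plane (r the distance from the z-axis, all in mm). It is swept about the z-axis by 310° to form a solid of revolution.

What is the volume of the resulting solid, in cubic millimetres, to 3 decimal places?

Volume = 14165.419 mm³

Profile (r,z), 6 vertices: (1,8.5) (17,5.5) (17.5,14.5) (10.5,30.5) (4,26.5) (2,16.5)
edge 0: (1,8.5)→(17,5.5)  cross = 1·5.5 − 17·8.5 = -139.0000; (r_i+r_j)·cross = 18·-139.0000 = -2502.0000
edge 1: (17,5.5)→(17.5,14.5)  cross = 17·14.5 − 17.5·5.5 = 150.2500; (r_i+r_j)·cross = 34.5·150.2500 = 5183.6250
edge 2: (17.5,14.5)→(10.5,30.5)  cross = 17.5·30.5 − 10.5·14.5 = 381.5000; (r_i+r_j)·cross = 28·381.5000 = 10682.0000
edge 3: (10.5,30.5)→(4,26.5)  cross = 10.5·26.5 − 4·30.5 = 156.2500; (r_i+r_j)·cross = 14.5·156.2500 = 2265.6250
edge 4: (4,26.5)→(2,16.5)  cross = 4·16.5 − 2·26.5 = 13.0000; (r_i+r_j)·cross = 6·13.0000 = 78.0000
edge 5: (2,16.5)→(1,8.5)  cross = 2·8.5 − 1·16.5 = 0.5000; (r_i+r_j)·cross = 3·0.5000 = 1.5000
Σcross = 562.5000 → A = |Σcross|/2 = 281.2500 mm²
Σ(r_i+r_j)·cross = 15708.7500 → first moment M = |Σ|/6 = 2618.1250
R_c = M/A = 2618.1250/281.2500 = 9.3089 mm
θ = 310° = 5.410521 rad
V = θ·R_c·A = 5.410521·9.3089·281.2500 = 14165.419 mm³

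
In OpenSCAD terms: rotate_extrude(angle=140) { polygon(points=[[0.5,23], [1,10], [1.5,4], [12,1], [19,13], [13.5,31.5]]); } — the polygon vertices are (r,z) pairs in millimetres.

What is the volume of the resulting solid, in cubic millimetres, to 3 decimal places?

Profile (r,z), 6 vertices: (0.5,23) (1,10) (1.5,4) (12,1) (19,13) (13.5,31.5)
edge 0: (0.5,23)→(1,10)  cross = 0.5·10 − 1·23 = -18.0000; (r_i+r_j)·cross = 1.5·-18.0000 = -27.0000
edge 1: (1,10)→(1.5,4)  cross = 1·4 − 1.5·10 = -11.0000; (r_i+r_j)·cross = 2.5·-11.0000 = -27.5000
edge 2: (1.5,4)→(12,1)  cross = 1.5·1 − 12·4 = -46.5000; (r_i+r_j)·cross = 13.5·-46.5000 = -627.7500
edge 3: (12,1)→(19,13)  cross = 12·13 − 19·1 = 137.0000; (r_i+r_j)·cross = 31·137.0000 = 4247.0000
edge 4: (19,13)→(13.5,31.5)  cross = 19·31.5 − 13.5·13 = 423.0000; (r_i+r_j)·cross = 32.5·423.0000 = 13747.5000
edge 5: (13.5,31.5)→(0.5,23)  cross = 13.5·23 − 0.5·31.5 = 294.7500; (r_i+r_j)·cross = 14·294.7500 = 4126.5000
Σcross = 779.2500 → A = |Σcross|/2 = 389.6250 mm²
Σ(r_i+r_j)·cross = 21438.7500 → first moment M = |Σ|/6 = 3573.1250
R_c = M/A = 3573.1250/389.6250 = 9.1707 mm
θ = 140° = 2.443461 rad
V = θ·R_c·A = 2.443461·9.1707·389.6250 = 8730.791 mm³

Volume = 8730.791 mm³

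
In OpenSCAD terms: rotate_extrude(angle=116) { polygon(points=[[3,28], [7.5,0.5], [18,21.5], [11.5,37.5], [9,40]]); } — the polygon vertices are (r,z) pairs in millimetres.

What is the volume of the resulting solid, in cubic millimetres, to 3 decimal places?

Volume = 6211.080 mm³

Profile (r,z), 5 vertices: (3,28) (7.5,0.5) (18,21.5) (11.5,37.5) (9,40)
edge 0: (3,28)→(7.5,0.5)  cross = 3·0.5 − 7.5·28 = -208.5000; (r_i+r_j)·cross = 10.5·-208.5000 = -2189.2500
edge 1: (7.5,0.5)→(18,21.5)  cross = 7.5·21.5 − 18·0.5 = 152.2500; (r_i+r_j)·cross = 25.5·152.2500 = 3882.3750
edge 2: (18,21.5)→(11.5,37.5)  cross = 18·37.5 − 11.5·21.5 = 427.7500; (r_i+r_j)·cross = 29.5·427.7500 = 12618.6250
edge 3: (11.5,37.5)→(9,40)  cross = 11.5·40 − 9·37.5 = 122.5000; (r_i+r_j)·cross = 20.5·122.5000 = 2511.2500
edge 4: (9,40)→(3,28)  cross = 9·28 − 3·40 = 132.0000; (r_i+r_j)·cross = 12·132.0000 = 1584.0000
Σcross = 626.0000 → A = |Σcross|/2 = 313.0000 mm²
Σ(r_i+r_j)·cross = 18407.0000 → first moment M = |Σ|/6 = 3067.8333
R_c = M/A = 3067.8333/313.0000 = 9.8014 mm
θ = 116° = 2.024582 rad
V = θ·R_c·A = 2.024582·9.8014·313.0000 = 6211.080 mm³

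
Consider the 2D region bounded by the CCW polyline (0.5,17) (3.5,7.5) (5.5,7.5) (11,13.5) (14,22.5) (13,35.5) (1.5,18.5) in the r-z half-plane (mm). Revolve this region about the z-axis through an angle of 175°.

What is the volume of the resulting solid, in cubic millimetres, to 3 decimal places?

Volume = 4702.390 mm³

Profile (r,z), 7 vertices: (0.5,17) (3.5,7.5) (5.5,7.5) (11,13.5) (14,22.5) (13,35.5) (1.5,18.5)
edge 0: (0.5,17)→(3.5,7.5)  cross = 0.5·7.5 − 3.5·17 = -55.7500; (r_i+r_j)·cross = 4·-55.7500 = -223.0000
edge 1: (3.5,7.5)→(5.5,7.5)  cross = 3.5·7.5 − 5.5·7.5 = -15.0000; (r_i+r_j)·cross = 9·-15.0000 = -135.0000
edge 2: (5.5,7.5)→(11,13.5)  cross = 5.5·13.5 − 11·7.5 = -8.2500; (r_i+r_j)·cross = 16.5·-8.2500 = -136.1250
edge 3: (11,13.5)→(14,22.5)  cross = 11·22.5 − 14·13.5 = 58.5000; (r_i+r_j)·cross = 25·58.5000 = 1462.5000
edge 4: (14,22.5)→(13,35.5)  cross = 14·35.5 − 13·22.5 = 204.5000; (r_i+r_j)·cross = 27·204.5000 = 5521.5000
edge 5: (13,35.5)→(1.5,18.5)  cross = 13·18.5 − 1.5·35.5 = 187.2500; (r_i+r_j)·cross = 14.5·187.2500 = 2715.1250
edge 6: (1.5,18.5)→(0.5,17)  cross = 1.5·17 − 0.5·18.5 = 16.2500; (r_i+r_j)·cross = 2·16.2500 = 32.5000
Σcross = 387.5000 → A = |Σcross|/2 = 193.7500 mm²
Σ(r_i+r_j)·cross = 9237.5000 → first moment M = |Σ|/6 = 1539.5833
R_c = M/A = 1539.5833/193.7500 = 7.9462 mm
θ = 175° = 3.054326 rad
V = θ·R_c·A = 3.054326·7.9462·193.7500 = 4702.390 mm³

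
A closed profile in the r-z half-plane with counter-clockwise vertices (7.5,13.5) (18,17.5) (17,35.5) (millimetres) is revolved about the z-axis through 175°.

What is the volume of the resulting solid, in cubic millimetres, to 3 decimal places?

Volume = 4175.518 mm³

Profile (r,z), 3 vertices: (7.5,13.5) (18,17.5) (17,35.5)
edge 0: (7.5,13.5)→(18,17.5)  cross = 7.5·17.5 − 18·13.5 = -111.7500; (r_i+r_j)·cross = 25.5·-111.7500 = -2849.6250
edge 1: (18,17.5)→(17,35.5)  cross = 18·35.5 − 17·17.5 = 341.5000; (r_i+r_j)·cross = 35·341.5000 = 11952.5000
edge 2: (17,35.5)→(7.5,13.5)  cross = 17·13.5 − 7.5·35.5 = -36.7500; (r_i+r_j)·cross = 24.5·-36.7500 = -900.3750
Σcross = 193.0000 → A = |Σcross|/2 = 96.5000 mm²
Σ(r_i+r_j)·cross = 8202.5000 → first moment M = |Σ|/6 = 1367.0833
R_c = M/A = 1367.0833/96.5000 = 14.1667 mm
θ = 175° = 3.054326 rad
V = θ·R_c·A = 3.054326·14.1667·96.5000 = 4175.518 mm³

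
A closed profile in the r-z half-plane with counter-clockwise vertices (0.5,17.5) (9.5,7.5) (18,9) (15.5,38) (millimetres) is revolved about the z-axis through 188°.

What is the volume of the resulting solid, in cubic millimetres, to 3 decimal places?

Profile (r,z), 4 vertices: (0.5,17.5) (9.5,7.5) (18,9) (15.5,38)
edge 0: (0.5,17.5)→(9.5,7.5)  cross = 0.5·7.5 − 9.5·17.5 = -162.5000; (r_i+r_j)·cross = 10·-162.5000 = -1625.0000
edge 1: (9.5,7.5)→(18,9)  cross = 9.5·9 − 18·7.5 = -49.5000; (r_i+r_j)·cross = 27.5·-49.5000 = -1361.2500
edge 2: (18,9)→(15.5,38)  cross = 18·38 − 15.5·9 = 544.5000; (r_i+r_j)·cross = 33.5·544.5000 = 18240.7500
edge 3: (15.5,38)→(0.5,17.5)  cross = 15.5·17.5 − 0.5·38 = 252.2500; (r_i+r_j)·cross = 16·252.2500 = 4036.0000
Σcross = 584.7500 → A = |Σcross|/2 = 292.3750 mm²
Σ(r_i+r_j)·cross = 19290.5000 → first moment M = |Σ|/6 = 3215.0833
R_c = M/A = 3215.0833/292.3750 = 10.9964 mm
θ = 188° = 3.281219 rad
V = θ·R_c·A = 3.281219·10.9964·292.3750 = 10549.392 mm³

Volume = 10549.392 mm³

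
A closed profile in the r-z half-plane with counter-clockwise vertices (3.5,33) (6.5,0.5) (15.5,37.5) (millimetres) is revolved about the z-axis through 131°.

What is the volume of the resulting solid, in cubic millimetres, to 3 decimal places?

Volume = 3920.858 mm³

Profile (r,z), 3 vertices: (3.5,33) (6.5,0.5) (15.5,37.5)
edge 0: (3.5,33)→(6.5,0.5)  cross = 3.5·0.5 − 6.5·33 = -212.7500; (r_i+r_j)·cross = 10·-212.7500 = -2127.5000
edge 1: (6.5,0.5)→(15.5,37.5)  cross = 6.5·37.5 − 15.5·0.5 = 236.0000; (r_i+r_j)·cross = 22·236.0000 = 5192.0000
edge 2: (15.5,37.5)→(3.5,33)  cross = 15.5·33 − 3.5·37.5 = 380.2500; (r_i+r_j)·cross = 19·380.2500 = 7224.7500
Σcross = 403.5000 → A = |Σcross|/2 = 201.7500 mm²
Σ(r_i+r_j)·cross = 10289.2500 → first moment M = |Σ|/6 = 1714.8750
R_c = M/A = 1714.8750/201.7500 = 8.5000 mm
θ = 131° = 2.286381 rad
V = θ·R_c·A = 2.286381·8.5000·201.7500 = 3920.858 mm³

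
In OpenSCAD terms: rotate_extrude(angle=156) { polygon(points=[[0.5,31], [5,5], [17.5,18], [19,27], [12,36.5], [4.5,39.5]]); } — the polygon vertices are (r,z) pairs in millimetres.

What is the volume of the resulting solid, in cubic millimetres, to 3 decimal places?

Profile (r,z), 6 vertices: (0.5,31) (5,5) (17.5,18) (19,27) (12,36.5) (4.5,39.5)
edge 0: (0.5,31)→(5,5)  cross = 0.5·5 − 5·31 = -152.5000; (r_i+r_j)·cross = 5.5·-152.5000 = -838.7500
edge 1: (5,5)→(17.5,18)  cross = 5·18 − 17.5·5 = 2.5000; (r_i+r_j)·cross = 22.5·2.5000 = 56.2500
edge 2: (17.5,18)→(19,27)  cross = 17.5·27 − 19·18 = 130.5000; (r_i+r_j)·cross = 36.5·130.5000 = 4763.2500
edge 3: (19,27)→(12,36.5)  cross = 19·36.5 − 12·27 = 369.5000; (r_i+r_j)·cross = 31·369.5000 = 11454.5000
edge 4: (12,36.5)→(4.5,39.5)  cross = 12·39.5 − 4.5·36.5 = 309.7500; (r_i+r_j)·cross = 16.5·309.7500 = 5110.8750
edge 5: (4.5,39.5)→(0.5,31)  cross = 4.5·31 − 0.5·39.5 = 119.7500; (r_i+r_j)·cross = 5·119.7500 = 598.7500
Σcross = 779.5000 → A = |Σcross|/2 = 389.7500 mm²
Σ(r_i+r_j)·cross = 21144.8750 → first moment M = |Σ|/6 = 3524.1458
R_c = M/A = 3524.1458/389.7500 = 9.0421 mm
θ = 156° = 2.722714 rad
V = θ·R_c·A = 2.722714·9.0421·389.7500 = 9595.240 mm³

Volume = 9595.240 mm³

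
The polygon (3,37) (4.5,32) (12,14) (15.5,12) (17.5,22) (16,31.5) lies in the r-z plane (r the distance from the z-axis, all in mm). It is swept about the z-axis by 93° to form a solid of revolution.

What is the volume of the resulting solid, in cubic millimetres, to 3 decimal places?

Volume = 3413.396 mm³

Profile (r,z), 6 vertices: (3,37) (4.5,32) (12,14) (15.5,12) (17.5,22) (16,31.5)
edge 0: (3,37)→(4.5,32)  cross = 3·32 − 4.5·37 = -70.5000; (r_i+r_j)·cross = 7.5·-70.5000 = -528.7500
edge 1: (4.5,32)→(12,14)  cross = 4.5·14 − 12·32 = -321.0000; (r_i+r_j)·cross = 16.5·-321.0000 = -5296.5000
edge 2: (12,14)→(15.5,12)  cross = 12·12 − 15.5·14 = -73.0000; (r_i+r_j)·cross = 27.5·-73.0000 = -2007.5000
edge 3: (15.5,12)→(17.5,22)  cross = 15.5·22 − 17.5·12 = 131.0000; (r_i+r_j)·cross = 33·131.0000 = 4323.0000
edge 4: (17.5,22)→(16,31.5)  cross = 17.5·31.5 − 16·22 = 199.2500; (r_i+r_j)·cross = 33.5·199.2500 = 6674.8750
edge 5: (16,31.5)→(3,37)  cross = 16·37 − 3·31.5 = 497.5000; (r_i+r_j)·cross = 19·497.5000 = 9452.5000
Σcross = 363.2500 → A = |Σcross|/2 = 181.6250 mm²
Σ(r_i+r_j)·cross = 12617.6250 → first moment M = |Σ|/6 = 2102.9375
R_c = M/A = 2102.9375/181.6250 = 11.5785 mm
θ = 93° = 1.623156 rad
V = θ·R_c·A = 1.623156·11.5785·181.6250 = 3413.396 mm³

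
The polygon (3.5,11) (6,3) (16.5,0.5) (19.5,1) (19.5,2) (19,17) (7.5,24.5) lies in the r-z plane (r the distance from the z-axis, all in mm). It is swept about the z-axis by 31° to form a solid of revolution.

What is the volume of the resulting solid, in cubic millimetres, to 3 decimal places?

Volume = 1772.036 mm³

Profile (r,z), 7 vertices: (3.5,11) (6,3) (16.5,0.5) (19.5,1) (19.5,2) (19,17) (7.5,24.5)
edge 0: (3.5,11)→(6,3)  cross = 3.5·3 − 6·11 = -55.5000; (r_i+r_j)·cross = 9.5·-55.5000 = -527.2500
edge 1: (6,3)→(16.5,0.5)  cross = 6·0.5 − 16.5·3 = -46.5000; (r_i+r_j)·cross = 22.5·-46.5000 = -1046.2500
edge 2: (16.5,0.5)→(19.5,1)  cross = 16.5·1 − 19.5·0.5 = 6.7500; (r_i+r_j)·cross = 36·6.7500 = 243.0000
edge 3: (19.5,1)→(19.5,2)  cross = 19.5·2 − 19.5·1 = 19.5000; (r_i+r_j)·cross = 39·19.5000 = 760.5000
edge 4: (19.5,2)→(19,17)  cross = 19.5·17 − 19·2 = 293.5000; (r_i+r_j)·cross = 38.5·293.5000 = 11299.7500
edge 5: (19,17)→(7.5,24.5)  cross = 19·24.5 − 7.5·17 = 338.0000; (r_i+r_j)·cross = 26.5·338.0000 = 8957.0000
edge 6: (7.5,24.5)→(3.5,11)  cross = 7.5·11 − 3.5·24.5 = -3.2500; (r_i+r_j)·cross = 11·-3.2500 = -35.7500
Σcross = 552.5000 → A = |Σcross|/2 = 276.2500 mm²
Σ(r_i+r_j)·cross = 19651.0000 → first moment M = |Σ|/6 = 3275.1667
R_c = M/A = 3275.1667/276.2500 = 11.8558 mm
θ = 31° = 0.541052 rad
V = θ·R_c·A = 0.541052·11.8558·276.2500 = 1772.036 mm³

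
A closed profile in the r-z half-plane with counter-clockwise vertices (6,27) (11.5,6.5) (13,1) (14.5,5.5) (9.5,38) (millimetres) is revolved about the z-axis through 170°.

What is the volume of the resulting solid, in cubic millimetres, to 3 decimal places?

Volume = 3678.907 mm³

Profile (r,z), 5 vertices: (6,27) (11.5,6.5) (13,1) (14.5,5.5) (9.5,38)
edge 0: (6,27)→(11.5,6.5)  cross = 6·6.5 − 11.5·27 = -271.5000; (r_i+r_j)·cross = 17.5·-271.5000 = -4751.2500
edge 1: (11.5,6.5)→(13,1)  cross = 11.5·1 − 13·6.5 = -73.0000; (r_i+r_j)·cross = 24.5·-73.0000 = -1788.5000
edge 2: (13,1)→(14.5,5.5)  cross = 13·5.5 − 14.5·1 = 57.0000; (r_i+r_j)·cross = 27.5·57.0000 = 1567.5000
edge 3: (14.5,5.5)→(9.5,38)  cross = 14.5·38 − 9.5·5.5 = 498.7500; (r_i+r_j)·cross = 24·498.7500 = 11970.0000
edge 4: (9.5,38)→(6,27)  cross = 9.5·27 − 6·38 = 28.5000; (r_i+r_j)·cross = 15.5·28.5000 = 441.7500
Σcross = 239.7500 → A = |Σcross|/2 = 119.8750 mm²
Σ(r_i+r_j)·cross = 7439.5000 → first moment M = |Σ|/6 = 1239.9167
R_c = M/A = 1239.9167/119.8750 = 10.3434 mm
θ = 170° = 2.967060 rad
V = θ·R_c·A = 2.967060·10.3434·119.8750 = 3678.907 mm³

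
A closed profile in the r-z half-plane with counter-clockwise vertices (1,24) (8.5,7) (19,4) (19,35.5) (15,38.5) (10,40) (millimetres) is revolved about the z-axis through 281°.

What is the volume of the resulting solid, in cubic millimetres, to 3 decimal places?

Profile (r,z), 6 vertices: (1,24) (8.5,7) (19,4) (19,35.5) (15,38.5) (10,40)
edge 0: (1,24)→(8.5,7)  cross = 1·7 − 8.5·24 = -197.0000; (r_i+r_j)·cross = 9.5·-197.0000 = -1871.5000
edge 1: (8.5,7)→(19,4)  cross = 8.5·4 − 19·7 = -99.0000; (r_i+r_j)·cross = 27.5·-99.0000 = -2722.5000
edge 2: (19,4)→(19,35.5)  cross = 19·35.5 − 19·4 = 598.5000; (r_i+r_j)·cross = 38·598.5000 = 22743.0000
edge 3: (19,35.5)→(15,38.5)  cross = 19·38.5 − 15·35.5 = 199.0000; (r_i+r_j)·cross = 34·199.0000 = 6766.0000
edge 4: (15,38.5)→(10,40)  cross = 15·40 − 10·38.5 = 215.0000; (r_i+r_j)·cross = 25·215.0000 = 5375.0000
edge 5: (10,40)→(1,24)  cross = 10·24 − 1·40 = 200.0000; (r_i+r_j)·cross = 11·200.0000 = 2200.0000
Σcross = 916.5000 → A = |Σcross|/2 = 458.2500 mm²
Σ(r_i+r_j)·cross = 32490.0000 → first moment M = |Σ|/6 = 5415.0000
R_c = M/A = 5415.0000/458.2500 = 11.8167 mm
θ = 281° = 4.904375 rad
V = θ·R_c·A = 4.904375·11.8167·458.2500 = 26557.192 mm³

Volume = 26557.192 mm³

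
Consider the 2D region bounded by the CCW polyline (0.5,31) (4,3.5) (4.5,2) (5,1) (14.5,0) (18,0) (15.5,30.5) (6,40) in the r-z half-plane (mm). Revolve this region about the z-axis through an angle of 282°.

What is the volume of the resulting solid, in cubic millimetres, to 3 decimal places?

Profile (r,z), 8 vertices: (0.5,31) (4,3.5) (4.5,2) (5,1) (14.5,0) (18,0) (15.5,30.5) (6,40)
edge 0: (0.5,31)→(4,3.5)  cross = 0.5·3.5 − 4·31 = -122.2500; (r_i+r_j)·cross = 4.5·-122.2500 = -550.1250
edge 1: (4,3.5)→(4.5,2)  cross = 4·2 − 4.5·3.5 = -7.7500; (r_i+r_j)·cross = 8.5·-7.7500 = -65.8750
edge 2: (4.5,2)→(5,1)  cross = 4.5·1 − 5·2 = -5.5000; (r_i+r_j)·cross = 9.5·-5.5000 = -52.2500
edge 3: (5,1)→(14.5,0)  cross = 5·0 − 14.5·1 = -14.5000; (r_i+r_j)·cross = 19.5·-14.5000 = -282.7500
edge 4: (14.5,0)→(18,0)  cross = 14.5·0 − 18·0 = 0.0000; (r_i+r_j)·cross = 32.5·0.0000 = 0.0000
edge 5: (18,0)→(15.5,30.5)  cross = 18·30.5 − 15.5·0 = 549.0000; (r_i+r_j)·cross = 33.5·549.0000 = 18391.5000
edge 6: (15.5,30.5)→(6,40)  cross = 15.5·40 − 6·30.5 = 437.0000; (r_i+r_j)·cross = 21.5·437.0000 = 9395.5000
edge 7: (6,40)→(0.5,31)  cross = 6·31 − 0.5·40 = 166.0000; (r_i+r_j)·cross = 6.5·166.0000 = 1079.0000
Σcross = 1002.0000 → A = |Σcross|/2 = 501.0000 mm²
Σ(r_i+r_j)·cross = 27915.0000 → first moment M = |Σ|/6 = 4652.5000
R_c = M/A = 4652.5000/501.0000 = 9.2864 mm
θ = 282° = 4.921828 rad
V = θ·R_c·A = 4.921828·9.2864·501.0000 = 22898.807 mm³

Volume = 22898.807 mm³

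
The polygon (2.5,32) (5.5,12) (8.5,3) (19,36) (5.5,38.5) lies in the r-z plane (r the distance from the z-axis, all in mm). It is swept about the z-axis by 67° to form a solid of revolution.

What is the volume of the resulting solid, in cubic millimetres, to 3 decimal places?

Profile (r,z), 5 vertices: (2.5,32) (5.5,12) (8.5,3) (19,36) (5.5,38.5)
edge 0: (2.5,32)→(5.5,12)  cross = 2.5·12 − 5.5·32 = -146.0000; (r_i+r_j)·cross = 8·-146.0000 = -1168.0000
edge 1: (5.5,12)→(8.5,3)  cross = 5.5·3 − 8.5·12 = -85.5000; (r_i+r_j)·cross = 14·-85.5000 = -1197.0000
edge 2: (8.5,3)→(19,36)  cross = 8.5·36 − 19·3 = 249.0000; (r_i+r_j)·cross = 27.5·249.0000 = 6847.5000
edge 3: (19,36)→(5.5,38.5)  cross = 19·38.5 − 5.5·36 = 533.5000; (r_i+r_j)·cross = 24.5·533.5000 = 13070.7500
edge 4: (5.5,38.5)→(2.5,32)  cross = 5.5·32 − 2.5·38.5 = 79.7500; (r_i+r_j)·cross = 8·79.7500 = 638.0000
Σcross = 630.7500 → A = |Σcross|/2 = 315.3750 mm²
Σ(r_i+r_j)·cross = 18191.2500 → first moment M = |Σ|/6 = 3031.8750
R_c = M/A = 3031.8750/315.3750 = 9.6136 mm
θ = 67° = 1.169371 rad
V = θ·R_c·A = 1.169371·9.6136·315.3750 = 3545.385 mm³

Volume = 3545.385 mm³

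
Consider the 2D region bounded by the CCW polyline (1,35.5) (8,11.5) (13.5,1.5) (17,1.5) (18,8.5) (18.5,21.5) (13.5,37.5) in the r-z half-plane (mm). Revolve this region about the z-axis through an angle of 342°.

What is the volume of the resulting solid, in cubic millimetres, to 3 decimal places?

Profile (r,z), 7 vertices: (1,35.5) (8,11.5) (13.5,1.5) (17,1.5) (18,8.5) (18.5,21.5) (13.5,37.5)
edge 0: (1,35.5)→(8,11.5)  cross = 1·11.5 − 8·35.5 = -272.5000; (r_i+r_j)·cross = 9·-272.5000 = -2452.5000
edge 1: (8,11.5)→(13.5,1.5)  cross = 8·1.5 − 13.5·11.5 = -143.2500; (r_i+r_j)·cross = 21.5·-143.2500 = -3079.8750
edge 2: (13.5,1.5)→(17,1.5)  cross = 13.5·1.5 − 17·1.5 = -5.2500; (r_i+r_j)·cross = 30.5·-5.2500 = -160.1250
edge 3: (17,1.5)→(18,8.5)  cross = 17·8.5 − 18·1.5 = 117.5000; (r_i+r_j)·cross = 35·117.5000 = 4112.5000
edge 4: (18,8.5)→(18.5,21.5)  cross = 18·21.5 − 18.5·8.5 = 229.7500; (r_i+r_j)·cross = 36.5·229.7500 = 8385.8750
edge 5: (18.5,21.5)→(13.5,37.5)  cross = 18.5·37.5 − 13.5·21.5 = 403.5000; (r_i+r_j)·cross = 32·403.5000 = 12912.0000
edge 6: (13.5,37.5)→(1,35.5)  cross = 13.5·35.5 − 1·37.5 = 441.7500; (r_i+r_j)·cross = 14.5·441.7500 = 6405.3750
Σcross = 771.5000 → A = |Σcross|/2 = 385.7500 mm²
Σ(r_i+r_j)·cross = 26123.2500 → first moment M = |Σ|/6 = 4353.8750
R_c = M/A = 4353.8750/385.7500 = 11.2868 mm
θ = 342° = 5.969026 rad
V = θ·R_c·A = 5.969026·11.2868·385.7500 = 25988.393 mm³

Volume = 25988.393 mm³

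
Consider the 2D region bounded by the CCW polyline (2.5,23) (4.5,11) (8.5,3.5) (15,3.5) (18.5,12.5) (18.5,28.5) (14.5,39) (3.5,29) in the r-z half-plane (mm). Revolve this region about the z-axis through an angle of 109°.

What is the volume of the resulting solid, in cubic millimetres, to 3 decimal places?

Volume = 8979.053 mm³

Profile (r,z), 8 vertices: (2.5,23) (4.5,11) (8.5,3.5) (15,3.5) (18.5,12.5) (18.5,28.5) (14.5,39) (3.5,29)
edge 0: (2.5,23)→(4.5,11)  cross = 2.5·11 − 4.5·23 = -76.0000; (r_i+r_j)·cross = 7·-76.0000 = -532.0000
edge 1: (4.5,11)→(8.5,3.5)  cross = 4.5·3.5 − 8.5·11 = -77.7500; (r_i+r_j)·cross = 13·-77.7500 = -1010.7500
edge 2: (8.5,3.5)→(15,3.5)  cross = 8.5·3.5 − 15·3.5 = -22.7500; (r_i+r_j)·cross = 23.5·-22.7500 = -534.6250
edge 3: (15,3.5)→(18.5,12.5)  cross = 15·12.5 − 18.5·3.5 = 122.7500; (r_i+r_j)·cross = 33.5·122.7500 = 4112.1250
edge 4: (18.5,12.5)→(18.5,28.5)  cross = 18.5·28.5 − 18.5·12.5 = 296.0000; (r_i+r_j)·cross = 37·296.0000 = 10952.0000
edge 5: (18.5,28.5)→(14.5,39)  cross = 18.5·39 − 14.5·28.5 = 308.2500; (r_i+r_j)·cross = 33·308.2500 = 10172.2500
edge 6: (14.5,39)→(3.5,29)  cross = 14.5·29 − 3.5·39 = 284.0000; (r_i+r_j)·cross = 18·284.0000 = 5112.0000
edge 7: (3.5,29)→(2.5,23)  cross = 3.5·23 − 2.5·29 = 8.0000; (r_i+r_j)·cross = 6·8.0000 = 48.0000
Σcross = 842.5000 → A = |Σcross|/2 = 421.2500 mm²
Σ(r_i+r_j)·cross = 28319.0000 → first moment M = |Σ|/6 = 4719.8333
R_c = M/A = 4719.8333/421.2500 = 11.2044 mm
θ = 109° = 1.902409 rad
V = θ·R_c·A = 1.902409·11.2044·421.2500 = 8979.053 mm³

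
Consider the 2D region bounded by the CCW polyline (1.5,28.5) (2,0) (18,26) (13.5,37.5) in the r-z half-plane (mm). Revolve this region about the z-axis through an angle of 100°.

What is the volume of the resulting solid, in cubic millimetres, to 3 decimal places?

Profile (r,z), 4 vertices: (1.5,28.5) (2,0) (18,26) (13.5,37.5)
edge 0: (1.5,28.5)→(2,0)  cross = 1.5·0 − 2·28.5 = -57.0000; (r_i+r_j)·cross = 3.5·-57.0000 = -199.5000
edge 1: (2,0)→(18,26)  cross = 2·26 − 18·0 = 52.0000; (r_i+r_j)·cross = 20·52.0000 = 1040.0000
edge 2: (18,26)→(13.5,37.5)  cross = 18·37.5 − 13.5·26 = 324.0000; (r_i+r_j)·cross = 31.5·324.0000 = 10206.0000
edge 3: (13.5,37.5)→(1.5,28.5)  cross = 13.5·28.5 − 1.5·37.5 = 328.5000; (r_i+r_j)·cross = 15·328.5000 = 4927.5000
Σcross = 647.5000 → A = |Σcross|/2 = 323.7500 mm²
Σ(r_i+r_j)·cross = 15974.0000 → first moment M = |Σ|/6 = 2662.3333
R_c = M/A = 2662.3333/323.7500 = 8.2234 mm
θ = 100° = 1.745329 rad
V = θ·R_c·A = 1.745329·8.2234·323.7500 = 4646.648 mm³

Volume = 4646.648 mm³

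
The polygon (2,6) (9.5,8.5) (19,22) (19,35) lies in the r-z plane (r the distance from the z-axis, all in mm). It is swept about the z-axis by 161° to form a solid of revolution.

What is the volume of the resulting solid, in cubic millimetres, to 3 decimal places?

Profile (r,z), 4 vertices: (2,6) (9.5,8.5) (19,22) (19,35)
edge 0: (2,6)→(9.5,8.5)  cross = 2·8.5 − 9.5·6 = -40.0000; (r_i+r_j)·cross = 11.5·-40.0000 = -460.0000
edge 1: (9.5,8.5)→(19,22)  cross = 9.5·22 − 19·8.5 = 47.5000; (r_i+r_j)·cross = 28.5·47.5000 = 1353.7500
edge 2: (19,22)→(19,35)  cross = 19·35 − 19·22 = 247.0000; (r_i+r_j)·cross = 38·247.0000 = 9386.0000
edge 3: (19,35)→(2,6)  cross = 19·6 − 2·35 = 44.0000; (r_i+r_j)·cross = 21·44.0000 = 924.0000
Σcross = 298.5000 → A = |Σcross|/2 = 149.2500 mm²
Σ(r_i+r_j)·cross = 11203.7500 → first moment M = |Σ|/6 = 1867.2917
R_c = M/A = 1867.2917/149.2500 = 12.5112 mm
θ = 161° = 2.809980 rad
V = θ·R_c·A = 2.809980·12.5112·149.2500 = 5247.052 mm³

Volume = 5247.052 mm³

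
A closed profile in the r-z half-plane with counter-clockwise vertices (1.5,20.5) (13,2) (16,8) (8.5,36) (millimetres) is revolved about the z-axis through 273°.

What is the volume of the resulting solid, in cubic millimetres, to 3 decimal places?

Volume = 9462.593 mm³

Profile (r,z), 4 vertices: (1.5,20.5) (13,2) (16,8) (8.5,36)
edge 0: (1.5,20.5)→(13,2)  cross = 1.5·2 − 13·20.5 = -263.5000; (r_i+r_j)·cross = 14.5·-263.5000 = -3820.7500
edge 1: (13,2)→(16,8)  cross = 13·8 − 16·2 = 72.0000; (r_i+r_j)·cross = 29·72.0000 = 2088.0000
edge 2: (16,8)→(8.5,36)  cross = 16·36 − 8.5·8 = 508.0000; (r_i+r_j)·cross = 24.5·508.0000 = 12446.0000
edge 3: (8.5,36)→(1.5,20.5)  cross = 8.5·20.5 − 1.5·36 = 120.2500; (r_i+r_j)·cross = 10·120.2500 = 1202.5000
Σcross = 436.7500 → A = |Σcross|/2 = 218.3750 mm²
Σ(r_i+r_j)·cross = 11915.7500 → first moment M = |Σ|/6 = 1985.9583
R_c = M/A = 1985.9583/218.3750 = 9.0943 mm
θ = 273° = 4.764749 rad
V = θ·R_c·A = 4.764749·9.0943·218.3750 = 9462.593 mm³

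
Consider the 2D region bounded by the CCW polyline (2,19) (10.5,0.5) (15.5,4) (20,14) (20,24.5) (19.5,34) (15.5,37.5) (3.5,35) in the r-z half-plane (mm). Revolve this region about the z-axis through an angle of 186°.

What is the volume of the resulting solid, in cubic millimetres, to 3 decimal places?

Volume = 18723.039 mm³

Profile (r,z), 8 vertices: (2,19) (10.5,0.5) (15.5,4) (20,14) (20,24.5) (19.5,34) (15.5,37.5) (3.5,35)
edge 0: (2,19)→(10.5,0.5)  cross = 2·0.5 − 10.5·19 = -198.5000; (r_i+r_j)·cross = 12.5·-198.5000 = -2481.2500
edge 1: (10.5,0.5)→(15.5,4)  cross = 10.5·4 − 15.5·0.5 = 34.2500; (r_i+r_j)·cross = 26·34.2500 = 890.5000
edge 2: (15.5,4)→(20,14)  cross = 15.5·14 − 20·4 = 137.0000; (r_i+r_j)·cross = 35.5·137.0000 = 4863.5000
edge 3: (20,14)→(20,24.5)  cross = 20·24.5 − 20·14 = 210.0000; (r_i+r_j)·cross = 40·210.0000 = 8400.0000
edge 4: (20,24.5)→(19.5,34)  cross = 20·34 − 19.5·24.5 = 202.2500; (r_i+r_j)·cross = 39.5·202.2500 = 7988.8750
edge 5: (19.5,34)→(15.5,37.5)  cross = 19.5·37.5 − 15.5·34 = 204.2500; (r_i+r_j)·cross = 35·204.2500 = 7148.7500
edge 6: (15.5,37.5)→(3.5,35)  cross = 15.5·35 − 3.5·37.5 = 411.2500; (r_i+r_j)·cross = 19·411.2500 = 7813.7500
edge 7: (3.5,35)→(2,19)  cross = 3.5·19 − 2·35 = -3.5000; (r_i+r_j)·cross = 5.5·-3.5000 = -19.2500
Σcross = 997.0000 → A = |Σcross|/2 = 498.5000 mm²
Σ(r_i+r_j)·cross = 34604.8750 → first moment M = |Σ|/6 = 5767.4792
R_c = M/A = 5767.4792/498.5000 = 11.5697 mm
θ = 186° = 3.246312 rad
V = θ·R_c·A = 3.246312·11.5697·498.5000 = 18723.039 mm³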